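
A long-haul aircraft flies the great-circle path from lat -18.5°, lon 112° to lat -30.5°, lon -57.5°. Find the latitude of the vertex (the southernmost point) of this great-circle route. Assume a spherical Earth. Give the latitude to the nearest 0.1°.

The great circle lies in the plane with unit normal n̂ = (p₁ × p₂)/|p₁ × p₂|.
Here n̂_z ≈ -0.194; the vertex latitude is φ_max = arccos|n̂_z| ≈ 78.8°.
Check via Clairaut: cos φ_max = |cos φ₁| · sin C = cos(18.5°)·sin(168.2°) ≈ 0.194, again giving ≈ 78.8°.

≈ -78.8°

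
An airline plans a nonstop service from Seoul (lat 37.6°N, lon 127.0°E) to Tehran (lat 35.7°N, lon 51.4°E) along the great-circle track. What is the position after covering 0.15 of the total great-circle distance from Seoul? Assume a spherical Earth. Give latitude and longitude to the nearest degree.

≈ lat 41°N, lon 116°E

Write both endpoints as unit vectors p₁, p₂ with components (cos φ cos λ, cos φ sin λ, sin φ).
The central angle between the endpoints is δ = arccos(p₁·p₂) ≈ 1.029 rad (58.9°).
Interpolate at f = 0.15 with slerp weights a = sin((1−f)δ)/sin δ ≈ 0.896, b = sin(fδ)/sin δ ≈ 0.179.
p = a·p₁ + b·p₂ ≈ (-0.336, 0.681, 0.651); φ = arcsin(p_z) ≈ 40.62°, λ = atan2(p_y, p_x) ≈ 116.28°.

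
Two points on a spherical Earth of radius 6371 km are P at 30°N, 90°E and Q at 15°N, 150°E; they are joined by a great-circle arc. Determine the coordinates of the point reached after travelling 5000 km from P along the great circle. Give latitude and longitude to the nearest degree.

The haversine formula gives a central angle δ ≈ 0.991 rad (56.8°) between the endpoints. The total great-circle distance is δ·R ≈ 0.991 × 6371 ≈ 6315 km, so the target fraction is f = 5000/6315 ≈ 0.792.
Interpolate at f ≈ 0.792 with slerp weights a = sin((1−f)δ)/sin δ ≈ 0.245, b = sin(fδ)/sin δ ≈ 0.845.
p = a·p₁ + b·p₂ ≈ (-0.707, 0.620, 0.341); φ = arcsin(p_z) ≈ 19.94°, λ = atan2(p_y, p_x) ≈ 138.73°.

≈ 20°N, 139°E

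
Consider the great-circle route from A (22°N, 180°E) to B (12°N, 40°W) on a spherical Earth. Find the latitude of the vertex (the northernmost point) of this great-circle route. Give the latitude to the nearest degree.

≈ 42°N

The great circle lies in the plane with unit normal n̂ = (p₁ × p₂)/|p₁ × p₂|.
Here n̂_z ≈ +0.741; the vertex latitude is φ_max = arccos|n̂_z| ≈ 42.2°.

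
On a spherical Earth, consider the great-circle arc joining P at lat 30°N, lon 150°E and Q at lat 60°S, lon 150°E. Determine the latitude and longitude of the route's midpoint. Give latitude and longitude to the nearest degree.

≈ lat 15°S, lon 150°E

Write both endpoints as unit vectors p₁, p₂ with components (cos φ cos λ, cos φ sin λ, sin φ).
The central angle between the endpoints is δ = arccos(p₁·p₂) ≈ 1.571 rad (90.0°).
Interpolate at f = 1/2 with slerp weights a = sin((1−f)δ)/sin δ ≈ 0.707, b = sin(fδ)/sin δ ≈ 0.707.
p = a·p₁ + b·p₂ ≈ (-0.837, 0.483, -0.259); φ = arcsin(p_z) ≈ -15.00°, λ = atan2(p_y, p_x) ≈ 150.00°.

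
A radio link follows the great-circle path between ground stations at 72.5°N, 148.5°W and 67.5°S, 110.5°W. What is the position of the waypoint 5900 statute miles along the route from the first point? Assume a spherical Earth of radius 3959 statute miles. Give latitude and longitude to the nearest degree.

≈ 12°S, 125°W

Write both endpoints as unit vectors p₁, p₂ with components (cos φ cos λ, cos φ sin λ, sin φ).
The central angle between the endpoints is δ = arccos(p₁·p₂) ≈ 2.482 rad (142.2°). The total great-circle distance is δ·R ≈ 2.482 × 3959 ≈ 9828 mi, so the target fraction is f = 5900/9828 ≈ 0.600.
Interpolate at f ≈ 0.600 with slerp weights a = sin((1−f)δ)/sin δ ≈ 1.367, b = sin(fδ)/sin δ ≈ 1.627.
p = a·p₁ + b·p₂ ≈ (-0.568, -0.798, -0.200); φ = arcsin(p_z) ≈ -11.53°, λ = atan2(p_y, p_x) ≈ -125.47°.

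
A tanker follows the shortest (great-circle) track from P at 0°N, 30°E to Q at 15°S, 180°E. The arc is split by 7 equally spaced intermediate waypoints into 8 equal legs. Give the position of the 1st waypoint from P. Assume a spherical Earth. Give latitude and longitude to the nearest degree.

≈ 9°S, 46°E

The haversine formula gives a central angle δ ≈ 2.562 rad (146.8°) between the endpoints.
Interpolate at f = 1/8 with slerp weights a = sin((1−f)δ)/sin δ ≈ 1.430, b = sin(fδ)/sin δ ≈ 0.574.
p = a·p₁ + b·p₂ ≈ (0.683, 0.715, -0.149); φ = arcsin(p_z) ≈ -8.55°, λ = atan2(p_y, p_x) ≈ 46.29°.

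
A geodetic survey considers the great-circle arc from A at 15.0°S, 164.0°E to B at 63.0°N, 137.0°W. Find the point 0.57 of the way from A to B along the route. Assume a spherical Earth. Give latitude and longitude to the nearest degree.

Convert each endpoint to a unit vector on the sphere (x = cos φ cos λ, y = cos φ sin λ, z = sin φ).
The central angle between the endpoints is δ = arccos(p₁·p₂) ≈ 1.576 rad (90.3°).
Interpolate at f = 0.57 with slerp weights a = sin((1−f)δ)/sin δ ≈ 0.627, b = sin(fδ)/sin δ ≈ 0.782.
p = a·p₁ + b·p₂ ≈ (-0.842, -0.075, 0.535); φ = arcsin(p_z) ≈ 32.32°, λ = atan2(p_y, p_x) ≈ -174.89°.

≈ 32°N, 175°W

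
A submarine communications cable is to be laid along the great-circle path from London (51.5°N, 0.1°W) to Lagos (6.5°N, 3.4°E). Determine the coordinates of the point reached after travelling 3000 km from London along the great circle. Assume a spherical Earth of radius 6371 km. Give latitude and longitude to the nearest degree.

≈ (25°N, 2°E)

Convert each endpoint to a unit vector on the sphere (x = cos φ cos λ, y = cos φ sin λ, z = sin φ).
The central angle between the endpoints is δ = arccos(p₁·p₂) ≈ 0.787 rad (45.1°). The total great-circle distance is δ·R ≈ 0.787 × 6371 ≈ 5014 km, so the target fraction is f = 3000/5014 ≈ 0.598.
Interpolate at f ≈ 0.598 with slerp weights a = sin((1−f)δ)/sin δ ≈ 0.439, b = sin(fδ)/sin δ ≈ 0.641.
p = a·p₁ + b·p₂ ≈ (0.909, 0.037, 0.416); φ = arcsin(p_z) ≈ 24.59°, λ = atan2(p_y, p_x) ≈ 2.35°.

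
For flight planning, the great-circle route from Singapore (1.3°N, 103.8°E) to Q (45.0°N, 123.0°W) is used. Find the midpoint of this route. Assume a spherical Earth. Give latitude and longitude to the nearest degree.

Write both endpoints as unit vectors p₁, p₂ with components (cos φ cos λ, cos φ sin λ, sin φ).
The central angle between the endpoints is δ = arccos(p₁·p₂) ≈ 2.058 rad (117.9°).
Interpolate at f = 1/2 with slerp weights a = sin((1−f)δ)/sin δ ≈ 0.969, b = sin(fδ)/sin δ ≈ 0.969.
p = a·p₁ + b·p₂ ≈ (-0.604, 0.366, 0.707); φ = arcsin(p_z) ≈ 45.03°, λ = atan2(p_y, p_x) ≈ 148.79°.

≈ (45°N, 149°E)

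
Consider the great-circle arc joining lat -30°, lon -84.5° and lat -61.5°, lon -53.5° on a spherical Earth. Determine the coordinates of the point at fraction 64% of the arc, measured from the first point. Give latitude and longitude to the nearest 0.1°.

From cos δ = sin φ₁ sin φ₂ + cos φ₁ cos φ₂ cos Δλ, the central angle is δ ≈ 0.654 rad (37.5°).
Interpolate at f = 0.64 with slerp weights a = sin((1−f)δ)/sin δ ≈ 0.383, b = sin(fδ)/sin δ ≈ 0.668.
p = a·p₁ + b·p₂ ≈ (0.221, -0.587, -0.779); φ = arcsin(p_z) ≈ -51.16°, λ = atan2(p_y, p_x) ≈ -69.32°.

≈ lat -51.2°, lon -69.3°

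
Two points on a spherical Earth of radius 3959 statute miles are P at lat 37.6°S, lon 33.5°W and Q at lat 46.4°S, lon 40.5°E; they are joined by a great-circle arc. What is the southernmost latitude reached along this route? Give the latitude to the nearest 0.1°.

The great circle lies in the plane with unit normal n̂ = (p₁ × p₂)/|p₁ × p₂|.
Here n̂_z ≈ +0.652; the vertex latitude is φ_max = arccos|n̂_z| ≈ 49.3°.

≈ 49.3°S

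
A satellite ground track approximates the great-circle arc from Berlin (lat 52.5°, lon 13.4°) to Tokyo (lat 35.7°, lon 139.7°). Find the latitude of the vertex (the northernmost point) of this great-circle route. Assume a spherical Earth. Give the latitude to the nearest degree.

≈ 66°

The great circle lies in the plane with unit normal n̂ = (p₁ × p₂)/|p₁ × p₂|.
Here n̂_z ≈ +0.404; the vertex latitude is φ_max = arccos|n̂_z| ≈ 66.2°.
Check via Clairaut: cos φ_max = |cos φ₁| · sin C = cos(52.5°)·sin(41.6°) ≈ 0.404, again giving ≈ 66.2°.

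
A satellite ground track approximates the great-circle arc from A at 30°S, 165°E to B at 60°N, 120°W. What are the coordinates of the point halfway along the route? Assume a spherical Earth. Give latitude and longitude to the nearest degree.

Write both endpoints as unit vectors p₁, p₂ with components (cos φ cos λ, cos φ sin λ, sin φ).
The central angle between the endpoints is δ = arccos(p₁·p₂) ≈ 1.898 rad (108.7°).
Interpolate at f = 1/2 with slerp weights a = sin((1−f)δ)/sin δ ≈ 0.858, b = sin(fδ)/sin δ ≈ 0.858.
p = a·p₁ + b·p₂ ≈ (-0.932, -0.179, 0.314); φ = arcsin(p_z) ≈ 18.31°, λ = atan2(p_y, p_x) ≈ -169.12°.

≈ 18°N, 169°W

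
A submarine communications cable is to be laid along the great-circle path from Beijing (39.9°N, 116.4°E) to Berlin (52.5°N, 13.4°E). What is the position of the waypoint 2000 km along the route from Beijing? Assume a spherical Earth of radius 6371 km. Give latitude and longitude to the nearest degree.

Convert each endpoint to a unit vector on the sphere (x = cos φ cos λ, y = cos φ sin λ, z = sin φ).
The central angle between the endpoints is δ = arccos(p₁·p₂) ≈ 1.155 rad (66.2°). The total great-circle distance is δ·R ≈ 1.155 × 6371 ≈ 7359 km, so the target fraction is f = 2000/7359 ≈ 0.272.
Interpolate at f ≈ 0.272 with slerp weights a = sin((1−f)δ)/sin δ ≈ 0.815, b = sin(fδ)/sin δ ≈ 0.338.
p = a·p₁ + b·p₂ ≈ (-0.078, 0.608, 0.790); φ = arcsin(p_z) ≈ 52.23°, λ = atan2(p_y, p_x) ≈ 97.32°.

≈ (52°N, 97°E)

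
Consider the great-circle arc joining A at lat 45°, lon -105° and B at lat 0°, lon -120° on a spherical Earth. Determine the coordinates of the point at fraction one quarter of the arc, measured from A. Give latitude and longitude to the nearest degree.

Convert each endpoint to a unit vector on the sphere (x = cos φ cos λ, y = cos φ sin λ, z = sin φ).
The central angle between the endpoints is δ = arccos(p₁·p₂) ≈ 0.819 rad (46.9°).
Interpolate at f = 1/4 with slerp weights a = sin((1−f)δ)/sin δ ≈ 0.789, b = sin(fδ)/sin δ ≈ 0.278.
p = a·p₁ + b·p₂ ≈ (-0.284, -0.780, 0.558); φ = arcsin(p_z) ≈ 33.91°, λ = atan2(p_y, p_x) ≈ -109.98°.

≈ lat 34°, lon -110°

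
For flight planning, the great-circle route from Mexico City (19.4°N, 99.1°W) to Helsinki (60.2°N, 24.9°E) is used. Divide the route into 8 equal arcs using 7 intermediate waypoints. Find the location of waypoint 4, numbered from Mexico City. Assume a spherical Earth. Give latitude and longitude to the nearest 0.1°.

≈ 56.9°N, 67.3°W

Convert each endpoint to a unit vector on the sphere (x = cos φ cos λ, y = cos φ sin λ, z = sin φ).
The central angle between the endpoints is δ = arccos(p₁·p₂) ≈ 1.545 rad (88.5°).
Interpolate at f = 4/8 with slerp weights a = sin((1−f)δ)/sin δ ≈ 0.698, b = sin(fδ)/sin δ ≈ 0.698.
p = a·p₁ + b·p₂ ≈ (0.211, -0.504, 0.838); φ = arcsin(p_z) ≈ 56.89°, λ = atan2(p_y, p_x) ≈ -67.33°.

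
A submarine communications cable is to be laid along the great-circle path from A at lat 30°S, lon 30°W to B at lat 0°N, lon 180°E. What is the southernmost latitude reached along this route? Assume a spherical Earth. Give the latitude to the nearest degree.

The great circle lies in the plane with unit normal n̂ = (p₁ × p₂)/|p₁ × p₂|.
Here n̂_z ≈ -0.655; the vertex latitude is φ_max = arccos|n̂_z| ≈ 49.1°.
Check via Clairaut: cos φ_max = |cos φ₁| · sin C = cos(30.0°)·sin(130.9°) ≈ 0.655, again giving ≈ 49.1°.

≈ 49°S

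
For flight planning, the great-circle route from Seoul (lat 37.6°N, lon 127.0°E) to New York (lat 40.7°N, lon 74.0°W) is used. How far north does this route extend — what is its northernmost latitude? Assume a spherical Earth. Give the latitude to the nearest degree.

≈ 77°N

The great circle lies in the plane with unit normal n̂ = (p₁ × p₂)/|p₁ × p₂|.
Here n̂_z ≈ +0.218; the vertex latitude is φ_max = arccos|n̂_z| ≈ 77.4°.
Check via Clairaut: cos φ_max = |cos φ₁| · sin C = cos(37.6°)·sin(16.0°) ≈ 0.218, again giving ≈ 77.4°.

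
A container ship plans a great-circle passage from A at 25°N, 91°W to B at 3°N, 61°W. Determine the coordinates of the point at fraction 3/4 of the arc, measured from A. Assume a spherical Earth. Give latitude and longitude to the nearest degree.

≈ 9°N, 68°W

From cos δ = sin φ₁ sin φ₂ + cos φ₁ cos φ₂ cos Δλ, the central angle is δ ≈ 0.634 rad (36.3°).
Interpolate at f = 3/4 with slerp weights a = sin((1−f)δ)/sin δ ≈ 0.266, b = sin(fδ)/sin δ ≈ 0.773.
p = a·p₁ + b·p₂ ≈ (0.370, -0.916, 0.153); φ = arcsin(p_z) ≈ 8.80°, λ = atan2(p_y, p_x) ≈ -68.02°.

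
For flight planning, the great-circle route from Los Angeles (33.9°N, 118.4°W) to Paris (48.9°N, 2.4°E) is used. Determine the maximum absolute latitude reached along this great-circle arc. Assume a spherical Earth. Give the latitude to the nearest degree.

The great circle lies in the plane with unit normal n̂ = (p₁ × p₂)/|p₁ × p₂|.
Here n̂_z ≈ +0.473; the vertex latitude is φ_max = arccos|n̂_z| ≈ 61.7°.

≈ 62°N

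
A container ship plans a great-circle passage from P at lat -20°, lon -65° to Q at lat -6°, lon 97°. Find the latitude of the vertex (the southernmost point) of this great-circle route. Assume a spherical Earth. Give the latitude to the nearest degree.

The great circle lies in the plane with unit normal n̂ = (p₁ × p₂)/|p₁ × p₂|.
Here n̂_z ≈ +0.553; the vertex latitude is φ_max = arccos|n̂_z| ≈ 56.4°.
Check via Clairaut: cos φ_max = |cos φ₁| · sin C = cos(20.0°)·sin(143.9°) ≈ 0.553, again giving ≈ 56.4°.

≈ -56°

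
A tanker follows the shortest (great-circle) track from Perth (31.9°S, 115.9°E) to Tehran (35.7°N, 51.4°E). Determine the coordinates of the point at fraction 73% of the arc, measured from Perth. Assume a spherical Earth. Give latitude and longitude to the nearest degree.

Write both endpoints as unit vectors p₁, p₂ with components (cos φ cos λ, cos φ sin λ, sin φ).
The central angle between the endpoints is δ = arccos(p₁·p₂) ≈ 1.582 rad (90.7°).
Interpolate at f = 0.73 with slerp weights a = sin((1−f)δ)/sin δ ≈ 0.414, b = sin(fδ)/sin δ ≈ 0.915.
p = a·p₁ + b·p₂ ≈ (0.310, 0.897, 0.315); φ = arcsin(p_z) ≈ 18.36°, λ = atan2(p_y, p_x) ≈ 70.95°.

≈ (18°N, 71°E)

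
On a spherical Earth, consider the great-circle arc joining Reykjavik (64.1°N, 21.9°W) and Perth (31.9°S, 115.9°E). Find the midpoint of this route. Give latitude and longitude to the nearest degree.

≈ 32°N, 87°E

From cos δ = sin φ₁ sin φ₂ + cos φ₁ cos φ₂ cos Δλ, the central angle is δ ≈ 2.419 rad (138.6°).
Interpolate at f = 1/2 with slerp weights a = sin((1−f)δ)/sin δ ≈ 1.414, b = sin(fδ)/sin δ ≈ 1.414.
p = a·p₁ + b·p₂ ≈ (0.049, 0.850, 0.525); φ = arcsin(p_z) ≈ 31.66°, λ = atan2(p_y, p_x) ≈ 86.72°.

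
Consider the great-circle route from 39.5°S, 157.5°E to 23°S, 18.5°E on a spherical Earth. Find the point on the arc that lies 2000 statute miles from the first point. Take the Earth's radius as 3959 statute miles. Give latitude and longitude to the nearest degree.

≈ 58°S, 123°E

From cos δ = sin φ₁ sin φ₂ + cos φ₁ cos φ₂ cos Δλ, the central angle is δ ≈ 1.862 rad (106.7°). The total great-circle distance is δ·R ≈ 1.862 × 3959 ≈ 7373 mi, so the target fraction is f = 2000/7373 ≈ 0.271.
Interpolate at f ≈ 0.271 with slerp weights a = sin((1−f)δ)/sin δ ≈ 1.020, b = sin(fδ)/sin δ ≈ 0.505.
p = a·p₁ + b·p₂ ≈ (-0.286, 0.449, -0.846); φ = arcsin(p_z) ≈ -57.83°, λ = atan2(p_y, p_x) ≈ 122.53°.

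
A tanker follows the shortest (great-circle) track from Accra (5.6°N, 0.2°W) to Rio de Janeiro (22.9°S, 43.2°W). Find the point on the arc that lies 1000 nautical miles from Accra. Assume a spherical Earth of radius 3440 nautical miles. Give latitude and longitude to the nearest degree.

≈ 4°S, 14°W

Write both endpoints as unit vectors p₁, p₂ with components (cos φ cos λ, cos φ sin λ, sin φ).
The central angle between the endpoints is δ = arccos(p₁·p₂) ≈ 0.886 rad (50.8°). The total great-circle distance is δ·R ≈ 0.886 × 3440 ≈ 3048 nmi, so the target fraction is f = 1000/3048 ≈ 0.328.
Interpolate at f ≈ 0.328 with slerp weights a = sin((1−f)δ)/sin δ ≈ 0.724, b = sin(fδ)/sin δ ≈ 0.370.
p = a·p₁ + b·p₂ ≈ (0.969, -0.236, -0.073); φ = arcsin(p_z) ≈ -4.21°, λ = atan2(p_y, p_x) ≈ -13.68°.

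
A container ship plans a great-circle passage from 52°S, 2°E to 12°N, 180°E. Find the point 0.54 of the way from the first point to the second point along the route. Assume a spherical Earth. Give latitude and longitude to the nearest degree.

≈ 52°S, 177°E

The haversine formula gives a central angle δ ≈ 2.443 rad (140.0°) between the endpoints.
Interpolate at f = 0.54 with slerp weights a = sin((1−f)δ)/sin δ ≈ 1.402, b = sin(fδ)/sin δ ≈ 1.506.
p = a·p₁ + b·p₂ ≈ (-0.610, 0.030, -0.792); φ = arcsin(p_z) ≈ -52.34°, λ = atan2(p_y, p_x) ≈ 177.17°.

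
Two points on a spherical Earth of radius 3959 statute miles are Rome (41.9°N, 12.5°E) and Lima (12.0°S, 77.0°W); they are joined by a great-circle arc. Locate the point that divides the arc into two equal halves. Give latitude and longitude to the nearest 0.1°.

≈ 20.4°N, 39.9°W

Convert each endpoint to a unit vector on the sphere (x = cos φ cos λ, y = cos φ sin λ, z = sin φ).
The central angle between the endpoints is δ = arccos(p₁·p₂) ≈ 1.704 rad (97.6°).
Interpolate at f = 1/2 with slerp weights a = sin((1−f)δ)/sin δ ≈ 0.759, b = sin(fδ)/sin δ ≈ 0.759.
p = a·p₁ + b·p₂ ≈ (0.719, -0.601, 0.349); φ = arcsin(p_z) ≈ 20.44°, λ = atan2(p_y, p_x) ≈ -39.91°.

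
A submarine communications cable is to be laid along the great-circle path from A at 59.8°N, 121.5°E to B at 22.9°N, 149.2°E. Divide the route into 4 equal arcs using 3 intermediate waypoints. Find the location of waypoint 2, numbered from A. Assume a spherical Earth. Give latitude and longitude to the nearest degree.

From cos δ = sin φ₁ sin φ₂ + cos φ₁ cos φ₂ cos Δλ, the central angle is δ ≈ 0.728 rad (41.7°).
Interpolate at f = 2/4 with slerp weights a = sin((1−f)δ)/sin δ ≈ 0.535, b = sin(fδ)/sin δ ≈ 0.535.
p = a·p₁ + b·p₂ ≈ (-0.564, 0.482, 0.671); φ = arcsin(p_z) ≈ 42.12°, λ = atan2(p_y, p_x) ≈ 139.49°.

≈ 42°N, 139°E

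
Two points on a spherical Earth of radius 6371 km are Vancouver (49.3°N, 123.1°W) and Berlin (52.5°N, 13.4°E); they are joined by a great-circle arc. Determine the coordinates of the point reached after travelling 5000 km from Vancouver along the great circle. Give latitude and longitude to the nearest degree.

Convert each endpoint to a unit vector on the sphere (x = cos φ cos λ, y = cos φ sin λ, z = sin φ).
The central angle between the endpoints is δ = arccos(p₁·p₂) ≈ 1.252 rad (71.7°). The total great-circle distance is δ·R ≈ 1.252 × 6371 ≈ 7976 km, so the target fraction is f = 5000/7976 ≈ 0.627.
Interpolate at f ≈ 0.627 with slerp weights a = sin((1−f)δ)/sin δ ≈ 0.474, b = sin(fδ)/sin δ ≈ 0.744.
p = a·p₁ + b·p₂ ≈ (0.272, -0.154, 0.950); φ = arcsin(p_z) ≈ 71.79°, λ = atan2(p_y, p_x) ≈ -29.54°.

≈ 72°N, 30°W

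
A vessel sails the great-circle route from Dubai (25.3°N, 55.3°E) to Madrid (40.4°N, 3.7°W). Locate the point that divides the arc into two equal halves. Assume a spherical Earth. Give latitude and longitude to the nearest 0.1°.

The haversine formula gives a central angle δ ≈ 0.887 rad (50.8°) between the endpoints.
Interpolate at f = 1/2 with slerp weights a = sin((1−f)δ)/sin δ ≈ 0.554, b = sin(fδ)/sin δ ≈ 0.554.
p = a·p₁ + b·p₂ ≈ (0.706, 0.384, 0.595); φ = arcsin(p_z) ≈ 36.54°, λ = atan2(p_y, p_x) ≈ 28.57°.

≈ 36.5°N, 28.6°E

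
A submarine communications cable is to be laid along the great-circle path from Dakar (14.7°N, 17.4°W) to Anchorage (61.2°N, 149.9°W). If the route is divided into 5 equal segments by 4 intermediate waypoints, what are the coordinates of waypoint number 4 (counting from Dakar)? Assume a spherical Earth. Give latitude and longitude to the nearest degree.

≈ 70°N, 107°W

Convert each endpoint to a unit vector on the sphere (x = cos φ cos λ, y = cos φ sin λ, z = sin φ).
The central angle between the endpoints is δ = arccos(p₁·p₂) ≈ 1.663 rad (95.3°).
Interpolate at f = 4/5 with slerp weights a = sin((1−f)δ)/sin δ ≈ 0.328, b = sin(fδ)/sin δ ≈ 0.975.
p = a·p₁ + b·p₂ ≈ (-0.104, -0.331, 0.938); φ = arcsin(p_z) ≈ 69.73°, λ = atan2(p_y, p_x) ≈ -107.44°.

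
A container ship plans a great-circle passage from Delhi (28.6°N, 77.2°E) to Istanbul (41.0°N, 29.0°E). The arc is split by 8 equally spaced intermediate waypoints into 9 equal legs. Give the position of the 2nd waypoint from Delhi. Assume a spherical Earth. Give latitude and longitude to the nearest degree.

Convert each endpoint to a unit vector on the sphere (x = cos φ cos λ, y = cos φ sin λ, z = sin φ).
The central angle between the endpoints is δ = arccos(p₁·p₂) ≈ 0.714 rad (40.9°).
Interpolate at f = 2/9 with slerp weights a = sin((1−f)δ)/sin δ ≈ 0.805, b = sin(fδ)/sin δ ≈ 0.241.
p = a·p₁ + b·p₂ ≈ (0.316, 0.778, 0.544); φ = arcsin(p_z) ≈ 32.94°, λ = atan2(p_y, p_x) ≈ 67.89°.

≈ (33°N, 68°E)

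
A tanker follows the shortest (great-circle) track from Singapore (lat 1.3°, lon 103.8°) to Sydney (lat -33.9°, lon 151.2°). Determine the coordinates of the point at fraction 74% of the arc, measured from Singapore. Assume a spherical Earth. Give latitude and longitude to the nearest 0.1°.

From cos δ = sin φ₁ sin φ₂ + cos φ₁ cos φ₂ cos Δλ, the central angle is δ ≈ 0.990 rad (56.7°).
Interpolate at f = 0.74 with slerp weights a = sin((1−f)δ)/sin δ ≈ 0.304, b = sin(fδ)/sin δ ≈ 0.800.
p = a·p₁ + b·p₂ ≈ (-0.654, 0.615, -0.439); φ = arcsin(p_z) ≈ -26.06°, λ = atan2(p_y, p_x) ≈ 136.76°.

≈ lat -26.1°, lon 136.8°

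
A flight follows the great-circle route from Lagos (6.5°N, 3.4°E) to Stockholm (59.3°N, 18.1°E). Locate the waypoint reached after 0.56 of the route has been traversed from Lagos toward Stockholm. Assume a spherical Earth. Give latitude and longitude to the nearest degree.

Write both endpoints as unit vectors p₁, p₂ with components (cos φ cos λ, cos φ sin λ, sin φ).
The central angle between the endpoints is δ = arccos(p₁·p₂) ≈ 0.942 rad (54.0°).
Interpolate at f = 0.56 with slerp weights a = sin((1−f)δ)/sin δ ≈ 0.498, b = sin(fδ)/sin δ ≈ 0.622.
p = a·p₁ + b·p₂ ≈ (0.796, 0.128, 0.592); φ = arcsin(p_z) ≈ 36.27°, λ = atan2(p_y, p_x) ≈ 9.14°.

≈ 36°N, 9°E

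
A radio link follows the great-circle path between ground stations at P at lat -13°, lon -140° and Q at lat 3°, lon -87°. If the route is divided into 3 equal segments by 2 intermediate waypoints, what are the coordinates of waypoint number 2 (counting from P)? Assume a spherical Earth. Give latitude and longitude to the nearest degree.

Convert each endpoint to a unit vector on the sphere (x = cos φ cos λ, y = cos φ sin λ, z = sin φ).
The central angle between the endpoints is δ = arccos(p₁·p₂) ≈ 0.960 rad (55.0°).
Interpolate at f = 2/3 with slerp weights a = sin((1−f)δ)/sin δ ≈ 0.384, b = sin(fδ)/sin δ ≈ 0.729.
p = a·p₁ + b·p₂ ≈ (-0.248, -0.967, -0.048); φ = arcsin(p_z) ≈ -2.76°, λ = atan2(p_y, p_x) ≈ -104.41°.

≈ lat -3°, lon -104°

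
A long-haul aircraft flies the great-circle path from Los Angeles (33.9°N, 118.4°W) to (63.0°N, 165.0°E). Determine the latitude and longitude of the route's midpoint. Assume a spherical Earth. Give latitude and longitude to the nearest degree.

≈ (54°N, 144°W)

Convert each endpoint to a unit vector on the sphere (x = cos φ cos λ, y = cos φ sin λ, z = sin φ).
The central angle between the endpoints is δ = arccos(p₁·p₂) ≈ 0.947 rad (54.2°).
Interpolate at f = 1/2 with slerp weights a = sin((1−f)δ)/sin δ ≈ 0.562, b = sin(fδ)/sin δ ≈ 0.562.
p = a·p₁ + b·p₂ ≈ (-0.468, -0.344, 0.814); φ = arcsin(p_z) ≈ 54.48°, λ = atan2(p_y, p_x) ≈ -143.68°.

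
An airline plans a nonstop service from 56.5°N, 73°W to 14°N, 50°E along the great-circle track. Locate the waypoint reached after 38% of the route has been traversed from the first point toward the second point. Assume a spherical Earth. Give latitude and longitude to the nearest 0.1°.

The haversine formula gives a central angle δ ≈ 1.661 rad (95.2°) between the endpoints.
Interpolate at f = 0.38 with slerp weights a = sin((1−f)δ)/sin δ ≈ 0.861, b = sin(fδ)/sin δ ≈ 0.592.
p = a·p₁ + b·p₂ ≈ (0.508, -0.014, 0.861); φ = arcsin(p_z) ≈ 59.43°, λ = atan2(p_y, p_x) ≈ -1.57°.

≈ 59.4°N, 1.6°W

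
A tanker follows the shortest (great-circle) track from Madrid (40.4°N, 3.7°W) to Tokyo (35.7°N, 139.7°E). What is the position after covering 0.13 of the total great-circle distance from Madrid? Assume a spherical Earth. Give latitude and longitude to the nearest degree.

≈ (51°N, 6°E)

Convert each endpoint to a unit vector on the sphere (x = cos φ cos λ, y = cos φ sin λ, z = sin φ).
The central angle between the endpoints is δ = arccos(p₁·p₂) ≈ 1.689 rad (96.8°).
Interpolate at f = 0.13 with slerp weights a = sin((1−f)δ)/sin δ ≈ 1.002, b = sin(fδ)/sin δ ≈ 0.219.
p = a·p₁ + b·p₂ ≈ (0.626, 0.066, 0.777); φ = arcsin(p_z) ≈ 51.02°, λ = atan2(p_y, p_x) ≈ 6.02°.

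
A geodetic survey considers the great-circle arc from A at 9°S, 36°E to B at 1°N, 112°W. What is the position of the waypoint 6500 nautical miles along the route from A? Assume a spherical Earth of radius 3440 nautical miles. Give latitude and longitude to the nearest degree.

≈ 9°S, 74°W

Write both endpoints as unit vectors p₁, p₂ with components (cos φ cos λ, cos φ sin λ, sin φ).
The central angle between the endpoints is δ = arccos(p₁·p₂) ≈ 2.568 rad (147.2°). The total great-circle distance is δ·R ≈ 2.568 × 3440 ≈ 8836 nmi, so the target fraction is f = 6500/8836 ≈ 0.736.
Interpolate at f ≈ 0.736 with slerp weights a = sin((1−f)δ)/sin δ ≈ 1.158, b = sin(fδ)/sin δ ≈ 1.751.
p = a·p₁ + b·p₂ ≈ (0.269, -0.951, -0.151); φ = arcsin(p_z) ≈ -8.66°, λ = atan2(p_y, p_x) ≈ -74.19°.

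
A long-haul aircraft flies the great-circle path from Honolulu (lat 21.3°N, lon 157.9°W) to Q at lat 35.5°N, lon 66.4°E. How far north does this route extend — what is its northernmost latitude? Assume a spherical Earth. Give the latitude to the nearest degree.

The great circle lies in the plane with unit normal n̂ = (p₁ × p₂)/|p₁ × p₂|.
Here n̂_z ≈ -0.562; the vertex latitude is φ_max = arccos|n̂_z| ≈ 55.8°.
Check via Clairaut: cos φ_max = |cos φ₁| · sin C = cos(21.3°)·sin(37.1°) ≈ 0.562, again giving ≈ 55.8°.

≈ 56°N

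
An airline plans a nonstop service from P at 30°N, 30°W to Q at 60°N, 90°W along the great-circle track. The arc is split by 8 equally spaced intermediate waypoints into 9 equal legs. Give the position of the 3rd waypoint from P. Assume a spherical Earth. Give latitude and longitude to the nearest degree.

Write both endpoints as unit vectors p₁, p₂ with components (cos φ cos λ, cos φ sin λ, sin φ).
The central angle between the endpoints is δ = arccos(p₁·p₂) ≈ 0.864 rad (49.5°).
Interpolate at f = 3/9 with slerp weights a = sin((1−f)δ)/sin δ ≈ 0.716, b = sin(fδ)/sin δ ≈ 0.373.
p = a·p₁ + b·p₂ ≈ (0.537, -0.497, 0.682); φ = arcsin(p_z) ≈ 42.97°, λ = atan2(p_y, p_x) ≈ -42.77°.

≈ 43°N, 43°W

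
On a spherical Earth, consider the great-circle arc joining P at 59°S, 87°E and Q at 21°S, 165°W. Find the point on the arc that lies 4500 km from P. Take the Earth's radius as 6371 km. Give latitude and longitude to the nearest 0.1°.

The haversine formula gives a central angle δ ≈ 1.412 rad (80.9°) between the endpoints. The total great-circle distance is δ·R ≈ 1.412 × 6371 ≈ 8993 km, so the target fraction is f = 4500/8993 ≈ 0.500.
Interpolate at f ≈ 0.500 with slerp weights a = sin((1−f)δ)/sin δ ≈ 0.656, b = sin(fδ)/sin δ ≈ 0.657.
p = a·p₁ + b·p₂ ≈ (-0.575, 0.179, -0.798); φ = arcsin(p_z) ≈ -52.97°, λ = atan2(p_y, p_x) ≈ 162.73°.

≈ 53.0°S, 162.7°E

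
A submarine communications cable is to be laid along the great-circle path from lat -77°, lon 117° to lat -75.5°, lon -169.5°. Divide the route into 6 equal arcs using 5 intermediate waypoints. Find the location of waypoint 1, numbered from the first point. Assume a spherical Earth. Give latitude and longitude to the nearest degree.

≈ lat -78°, lon 128°

From cos δ = sin φ₁ sin φ₂ + cos φ₁ cos φ₂ cos Δλ, the central angle is δ ≈ 0.286 rad (16.4°).
Interpolate at f = 1/6 with slerp weights a = sin((1−f)δ)/sin δ ≈ 0.837, b = sin(fδ)/sin δ ≈ 0.169.
p = a·p₁ + b·p₂ ≈ (-0.127, 0.160, -0.979); φ = arcsin(p_z) ≈ -78.21°, λ = atan2(p_y, p_x) ≈ 128.45°.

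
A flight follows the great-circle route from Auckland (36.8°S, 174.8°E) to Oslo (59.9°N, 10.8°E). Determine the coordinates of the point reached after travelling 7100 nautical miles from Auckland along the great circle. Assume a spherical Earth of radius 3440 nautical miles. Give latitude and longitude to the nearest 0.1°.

≈ 72.0°N, 107.6°E

Write both endpoints as unit vectors p₁, p₂ with components (cos φ cos λ, cos φ sin λ, sin φ).
The central angle between the endpoints is δ = arccos(p₁·p₂) ≈ 2.700 rad (154.7°). The total great-circle distance is δ·R ≈ 2.700 × 3440 ≈ 9290 nmi, so the target fraction is f = 7100/9290 ≈ 0.764.
Interpolate at f ≈ 0.764 with slerp weights a = sin((1−f)δ)/sin δ ≈ 1.392, b = sin(fδ)/sin δ ≈ 2.063.
p = a·p₁ + b·p₂ ≈ (-0.094, 0.295, 0.951); φ = arcsin(p_z) ≈ 71.97°, λ = atan2(p_y, p_x) ≈ 107.65°.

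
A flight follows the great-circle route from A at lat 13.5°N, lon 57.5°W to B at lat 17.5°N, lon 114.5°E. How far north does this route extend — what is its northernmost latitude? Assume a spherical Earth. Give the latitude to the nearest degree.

The great circle lies in the plane with unit normal n̂ = (p₁ × p₂)/|p₁ × p₂|.
Here n̂_z ≈ +0.244; the vertex latitude is φ_max = arccos|n̂_z| ≈ 75.9°.
Check via Clairaut: cos φ_max = |cos φ₁| · sin C = cos(13.5°)·sin(14.5°) ≈ 0.244, again giving ≈ 75.9°.

≈ 76°N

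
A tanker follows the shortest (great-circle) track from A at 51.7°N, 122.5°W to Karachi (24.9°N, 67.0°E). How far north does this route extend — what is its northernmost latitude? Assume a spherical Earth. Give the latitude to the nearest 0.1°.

≈ 84.5°N

The great circle lies in the plane with unit normal n̂ = (p₁ × p₂)/|p₁ × p₂|.
Here n̂_z ≈ -0.095; the vertex latitude is φ_max = arccos|n̂_z| ≈ 84.5°.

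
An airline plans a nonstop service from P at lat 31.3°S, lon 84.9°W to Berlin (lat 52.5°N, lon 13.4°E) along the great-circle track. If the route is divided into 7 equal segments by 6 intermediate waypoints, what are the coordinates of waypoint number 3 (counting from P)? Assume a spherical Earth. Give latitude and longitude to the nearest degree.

Convert each endpoint to a unit vector on the sphere (x = cos φ cos λ, y = cos φ sin λ, z = sin φ).
The central angle between the endpoints is δ = arccos(p₁·p₂) ≈ 2.080 rad (119.2°).
Interpolate at f = 3/7 with slerp weights a = sin((1−f)δ)/sin δ ≈ 1.062, b = sin(fδ)/sin δ ≈ 0.891.
p = a·p₁ + b·p₂ ≈ (0.608, -0.779, 0.155); φ = arcsin(p_z) ≈ 8.90°, λ = atan2(p_y, p_x) ≈ -52.00°.

≈ lat 9°N, lon 52°W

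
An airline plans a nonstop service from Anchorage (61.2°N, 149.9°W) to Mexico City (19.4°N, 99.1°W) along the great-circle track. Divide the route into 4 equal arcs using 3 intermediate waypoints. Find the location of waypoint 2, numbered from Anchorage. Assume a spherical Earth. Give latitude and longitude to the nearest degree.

Convert each endpoint to a unit vector on the sphere (x = cos φ cos λ, y = cos φ sin λ, z = sin φ).
The central angle between the endpoints is δ = arccos(p₁·p₂) ≈ 0.954 rad (54.7°).
Interpolate at f = 2/4 with slerp weights a = sin((1−f)δ)/sin δ ≈ 0.563, b = sin(fδ)/sin δ ≈ 0.563.
p = a·p₁ + b·p₂ ≈ (-0.319, -0.660, 0.680); φ = arcsin(p_z) ≈ 42.86°, λ = atan2(p_y, p_x) ≈ -115.76°.

≈ (43°N, 116°W)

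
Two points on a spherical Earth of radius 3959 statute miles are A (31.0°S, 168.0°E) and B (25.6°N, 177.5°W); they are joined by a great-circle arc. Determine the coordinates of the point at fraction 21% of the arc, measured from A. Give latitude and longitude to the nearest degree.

Write both endpoints as unit vectors p₁, p₂ with components (cos φ cos λ, cos φ sin λ, sin φ).
The central angle between the endpoints is δ = arccos(p₁·p₂) ≈ 1.017 rad (58.3°).
Interpolate at f = 0.21 with slerp weights a = sin((1−f)δ)/sin δ ≈ 0.846, b = sin(fδ)/sin δ ≈ 0.249.
p = a·p₁ + b·p₂ ≈ (-0.934, 0.141, -0.328); φ = arcsin(p_z) ≈ -19.16°, λ = atan2(p_y, p_x) ≈ 171.42°.

≈ (19°S, 171°E)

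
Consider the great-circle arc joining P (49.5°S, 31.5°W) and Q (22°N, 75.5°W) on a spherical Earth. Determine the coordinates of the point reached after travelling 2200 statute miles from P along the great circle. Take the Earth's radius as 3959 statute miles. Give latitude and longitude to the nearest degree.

≈ (23°S, 53°W)

The haversine formula gives a central angle δ ≈ 1.422 rad (81.5°) between the endpoints. The total great-circle distance is δ·R ≈ 1.422 × 3959 ≈ 5629 mi, so the target fraction is f = 2200/5629 ≈ 0.391.
Interpolate at f ≈ 0.391 with slerp weights a = sin((1−f)δ)/sin δ ≈ 0.770, b = sin(fδ)/sin δ ≈ 0.533.
p = a·p₁ + b·p₂ ≈ (0.550, -0.740, -0.386); φ = arcsin(p_z) ≈ -22.71°, λ = atan2(p_y, p_x) ≈ -53.37°.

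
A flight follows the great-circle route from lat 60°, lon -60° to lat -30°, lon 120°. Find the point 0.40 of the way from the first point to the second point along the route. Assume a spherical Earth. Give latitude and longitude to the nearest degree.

Convert each endpoint to a unit vector on the sphere (x = cos φ cos λ, y = cos φ sin λ, z = sin φ).
The central angle between the endpoints is δ = arccos(p₁·p₂) ≈ 2.618 rad (150.0°).
Interpolate at f = 0.40 with slerp weights a = sin((1−f)δ)/sin δ ≈ 2.000, b = sin(fδ)/sin δ ≈ 1.732.
p = a·p₁ + b·p₂ ≈ (-0.250, 0.433, 0.866); φ = arcsin(p_z) ≈ 60.00°, λ = atan2(p_y, p_x) ≈ 120.00°.

≈ lat 60°, lon 120°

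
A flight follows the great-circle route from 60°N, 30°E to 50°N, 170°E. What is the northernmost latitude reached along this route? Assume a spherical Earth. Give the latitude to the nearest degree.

The great circle lies in the plane with unit normal n̂ = (p₁ × p₂)/|p₁ × p₂|.
Here n̂_z ≈ +0.227; the vertex latitude is φ_max = arccos|n̂_z| ≈ 76.9°.
Check via Clairaut: cos φ_max = |cos φ₁| · sin C = cos(60.0°)·sin(27.0°) ≈ 0.227, again giving ≈ 76.9°.

≈ 77°N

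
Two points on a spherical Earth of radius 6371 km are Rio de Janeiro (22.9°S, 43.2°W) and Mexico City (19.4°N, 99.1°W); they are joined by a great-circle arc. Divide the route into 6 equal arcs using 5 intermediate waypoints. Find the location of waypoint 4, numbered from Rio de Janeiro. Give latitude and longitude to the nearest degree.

Write both endpoints as unit vectors p₁, p₂ with components (cos φ cos λ, cos φ sin λ, sin φ).
The central angle between the endpoints is δ = arccos(p₁·p₂) ≈ 1.205 rad (69.0°).
Interpolate at f = 4/6 with slerp weights a = sin((1−f)δ)/sin δ ≈ 0.419, b = sin(fδ)/sin δ ≈ 0.771.
p = a·p₁ + b·p₂ ≈ (0.166, -0.982, 0.093); φ = arcsin(p_z) ≈ 5.34°, λ = atan2(p_y, p_x) ≈ -80.39°.

≈ 5°N, 80°W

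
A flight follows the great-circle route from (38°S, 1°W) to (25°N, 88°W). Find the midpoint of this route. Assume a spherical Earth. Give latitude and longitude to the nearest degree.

≈ (9°S, 48°W)

Write both endpoints as unit vectors p₁, p₂ with components (cos φ cos λ, cos φ sin λ, sin φ).
The central angle between the endpoints is δ = arccos(p₁·p₂) ≈ 1.795 rad (102.9°).
Interpolate at f = 1/2 with slerp weights a = sin((1−f)δ)/sin δ ≈ 0.802, b = sin(fδ)/sin δ ≈ 0.802.
p = a·p₁ + b·p₂ ≈ (0.657, -0.738, -0.155); φ = arcsin(p_z) ≈ -8.91°, λ = atan2(p_y, p_x) ≈ -48.29°.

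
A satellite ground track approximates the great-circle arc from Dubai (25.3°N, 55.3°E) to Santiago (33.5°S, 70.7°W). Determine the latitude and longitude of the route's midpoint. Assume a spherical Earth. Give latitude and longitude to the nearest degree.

≈ (9°S, 3°W)

Write both endpoints as unit vectors p₁, p₂ with components (cos φ cos λ, cos φ sin λ, sin φ).
The central angle between the endpoints is δ = arccos(p₁·p₂) ≈ 2.317 rad (132.8°).
Interpolate at f = 1/2 with slerp weights a = sin((1−f)δ)/sin δ ≈ 1.248, b = sin(fδ)/sin δ ≈ 1.248.
p = a·p₁ + b·p₂ ≈ (0.986, -0.055, -0.155); φ = arcsin(p_z) ≈ -8.94°, λ = atan2(p_y, p_x) ≈ -3.17°.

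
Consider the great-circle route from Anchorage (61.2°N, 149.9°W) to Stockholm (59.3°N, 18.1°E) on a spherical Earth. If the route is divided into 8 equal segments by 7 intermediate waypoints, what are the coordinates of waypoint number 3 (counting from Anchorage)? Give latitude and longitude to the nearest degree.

Write both endpoints as unit vectors p₁, p₂ with components (cos φ cos λ, cos φ sin λ, sin φ).
The central angle between the endpoints is δ = arccos(p₁·p₂) ≈ 1.032 rad (59.1°).
Interpolate at f = 3/8 with slerp weights a = sin((1−f)δ)/sin δ ≈ 0.700, b = sin(fδ)/sin δ ≈ 0.440.
p = a·p₁ + b·p₂ ≈ (-0.079, -0.099, 0.992); φ = arcsin(p_z) ≈ 82.72°, λ = atan2(p_y, p_x) ≈ -128.29°.

≈ (83°N, 128°W)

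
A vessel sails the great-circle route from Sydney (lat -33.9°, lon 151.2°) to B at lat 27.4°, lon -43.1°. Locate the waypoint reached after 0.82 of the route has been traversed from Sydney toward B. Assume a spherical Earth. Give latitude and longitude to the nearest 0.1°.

From cos δ = sin φ₁ sin φ₂ + cos φ₁ cos φ₂ cos Δλ, the central angle is δ ≈ 2.899 rad (166.1°).
Interpolate at f = 0.82 with slerp weights a = sin((1−f)δ)/sin δ ≈ 2.076, b = sin(fδ)/sin δ ≈ 2.882.
p = a·p₁ + b·p₂ ≈ (0.358, -0.918, 0.169); φ = arcsin(p_z) ≈ 9.70°, λ = atan2(p_y, p_x) ≈ -68.68°.

≈ lat 9.7°, lon -68.7°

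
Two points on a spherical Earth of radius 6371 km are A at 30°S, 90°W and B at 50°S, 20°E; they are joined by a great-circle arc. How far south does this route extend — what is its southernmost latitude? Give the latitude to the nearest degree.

The great circle lies in the plane with unit normal n̂ = (p₁ × p₂)/|p₁ × p₂|.
Here n̂_z ≈ +0.533; the vertex latitude is φ_max = arccos|n̂_z| ≈ 57.8°.
Check via Clairaut: cos φ_max = |cos φ₁| · sin C = cos(30.0°)·sin(142.0°) ≈ 0.533, again giving ≈ 57.8°.

≈ 58°S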